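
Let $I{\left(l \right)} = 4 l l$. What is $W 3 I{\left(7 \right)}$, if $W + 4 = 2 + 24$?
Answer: $12936$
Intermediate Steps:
$W = 22$ ($W = -4 + \left(2 + 24\right) = -4 + 26 = 22$)
$I{\left(l \right)} = 4 l^{2}$
$W 3 I{\left(7 \right)} = 22 \cdot 3 \cdot 4 \cdot 7^{2} = 66 \cdot 4 \cdot 49 = 66 \cdot 196 = 12936$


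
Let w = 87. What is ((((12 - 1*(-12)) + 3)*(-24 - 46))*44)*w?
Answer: -7234920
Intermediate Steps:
((((12 - 1*(-12)) + 3)*(-24 - 46))*44)*w = ((((12 - 1*(-12)) + 3)*(-24 - 46))*44)*87 = ((((12 + 12) + 3)*(-70))*44)*87 = (((24 + 3)*(-70))*44)*87 = ((27*(-70))*44)*87 = -1890*44*87 = -83160*87 = -7234920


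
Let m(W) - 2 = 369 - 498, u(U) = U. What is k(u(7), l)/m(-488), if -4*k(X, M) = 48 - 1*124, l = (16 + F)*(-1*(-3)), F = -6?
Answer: -19/127 ≈ -0.14961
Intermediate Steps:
l = 30 (l = (16 - 6)*(-1*(-3)) = 10*3 = 30)
k(X, M) = 19 (k(X, M) = -(48 - 1*124)/4 = -(48 - 124)/4 = -¼*(-76) = 19)
m(W) = -127 (m(W) = 2 + (369 - 498) = 2 - 129 = -127)
k(u(7), l)/m(-488) = 19/(-127) = 19*(-1/127) = -19/127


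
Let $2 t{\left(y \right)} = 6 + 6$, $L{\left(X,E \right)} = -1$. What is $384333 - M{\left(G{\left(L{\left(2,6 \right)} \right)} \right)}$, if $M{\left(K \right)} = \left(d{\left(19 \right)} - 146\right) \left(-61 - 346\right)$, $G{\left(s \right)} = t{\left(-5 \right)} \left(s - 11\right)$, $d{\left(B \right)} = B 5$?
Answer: $363576$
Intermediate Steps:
$d{\left(B \right)} = 5 B$
$t{\left(y \right)} = 6$ ($t{\left(y \right)} = \frac{6 + 6}{2} = \frac{1}{2} \cdot 12 = 6$)
$G{\left(s \right)} = -66 + 6 s$ ($G{\left(s \right)} = 6 \left(s - 11\right) = 6 \left(-11 + s\right) = -66 + 6 s$)
$M{\left(K \right)} = 20757$ ($M{\left(K \right)} = \left(5 \cdot 19 - 146\right) \left(-61 - 346\right) = \left(95 - 146\right) \left(-407\right) = \left(-51\right) \left(-407\right) = 20757$)
$384333 - M{\left(G{\left(L{\left(2,6 \right)} \right)} \right)} = 384333 - 20757 = 363576$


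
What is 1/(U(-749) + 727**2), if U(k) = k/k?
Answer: 1/528530 ≈ 1.8920e-6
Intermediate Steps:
U(k) = 1
1/(U(-749) + 727**2) = 1/(1 + 727**2) = 1/(1 + 528529) = 1/528530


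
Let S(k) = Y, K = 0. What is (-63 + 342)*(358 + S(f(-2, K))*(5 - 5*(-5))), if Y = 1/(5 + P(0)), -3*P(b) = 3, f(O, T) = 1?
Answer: 203949/2 ≈ 1.0197e+5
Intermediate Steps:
P(b) = -1 (P(b) = -⅓*3 = -1)
Y = ¼ (Y = 1/(5 - 1) = 1/4 = ¼ ≈ 0.25000)
S(k) = ¼
(-63 + 342)*(358 + S(f(-2, K))*(5 - 5*(-5))) = (-63 + 342)*(358 + (5 - 5*(-5))/4) = 279*(358 + (5 + 25)/4) = 279*(358 + (¼)*30) = 279*(358 + 15/2) = 279*(731/2) = 203949/2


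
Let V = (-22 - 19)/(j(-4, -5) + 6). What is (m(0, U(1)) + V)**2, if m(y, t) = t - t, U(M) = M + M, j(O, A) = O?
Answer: 1681/4 ≈ 420.25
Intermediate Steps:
U(M) = 2*M
m(y, t) = 0
V = -41/2 (V = (-22 - 19)/(-4 + 6) = -41/2 ≈ -20.500)
(m(0, U(1)) + V)**2 = (0 - 41/2)**2 = (-41/2)**2 = 1681/4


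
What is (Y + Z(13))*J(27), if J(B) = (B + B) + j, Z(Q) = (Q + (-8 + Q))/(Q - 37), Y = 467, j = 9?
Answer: 117495/4 ≈ 29374.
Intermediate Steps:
Z(Q) = (-8 + 2*Q)/(-37 + Q)
J(B) = 9 + 2*B (J(B) = (B + B) + 9 = 2*B + 9 = 9 + 2*B)
(Y + Z(13))*J(27) = (467 + 2*(-4 + 13)/(-37 + 13))*(9 + 2*27) = (467 + 2*9/(-24))*(9 + 54) = (467 + 2*(-1/24)*9)*63 = (467 - ¾)*63 = (1865/4)*63 = 117495/4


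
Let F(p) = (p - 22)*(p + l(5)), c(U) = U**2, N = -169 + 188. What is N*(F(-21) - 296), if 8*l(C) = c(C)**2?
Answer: -418361/8 ≈ -52295.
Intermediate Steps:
N = 19
l(C) = C**4/8 (l(C) = (C**2)**2/8 = C**4/8)
F(p) = (-22 + p)*(625/8 + p) (F(p) = (p - 22)*(p + (1/8)*5**4) = (-22 + p)*(p + (1/8)*625) = (-22 + p)*(p + 625/8) = (-22 + p)*(625/8 + p))
N*(F(-21) - 296) = 19*((-6875/4 + (-21)**2 + (449/8)*(-21)) - 296) = 19*((-6875/4 + 441 - 9429/8) - 296) = 19*(-19651/8 - 296) = 19*(-22019/8) = -418361/8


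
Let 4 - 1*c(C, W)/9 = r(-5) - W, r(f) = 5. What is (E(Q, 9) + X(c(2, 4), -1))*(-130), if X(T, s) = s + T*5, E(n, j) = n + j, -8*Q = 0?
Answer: -18590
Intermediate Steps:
Q = 0 (Q = -⅛*0 = 0)
E(n, j) = j + n
c(C, W) = -9 + 9*W (c(C, W) = 36 - 9*(5 - W) = 36 + (-45 + 9*W) = -9 + 9*W)
X(T, s) = s + 5*T
(E(Q, 9) + X(c(2, 4), -1))*(-130) = ((9 + 0) + (-1 + 5*(-9 + 9*4)))*(-130) = (9 + (-1 + 5*(-9 + 36)))*(-130) = (9 + (-1 + 5*27))*(-130) = (9 + (-1 + 135))*(-130) = (9 + 134)*(-130) = 143*(-130) = -18590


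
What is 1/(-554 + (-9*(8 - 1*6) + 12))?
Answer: -1/560 ≈ -0.0017857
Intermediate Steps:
1/(-554 + (-9*(8 - 1*6) + 12)) = 1/(-554 + (-9*(8 - 6) + 12)) = 1/(-554 + (-9*2 + 12)) = 1/(-554 + (-18 + 12)) = 1/(-554 - 6) = 1/(-560) = -1/560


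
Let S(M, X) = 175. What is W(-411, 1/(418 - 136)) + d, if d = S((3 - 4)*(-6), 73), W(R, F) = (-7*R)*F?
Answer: 17409/94 ≈ 185.20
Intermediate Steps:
W(R, F) = -7*F*R
d = 175
W(-411, 1/(418 - 136)) + d = -7*(-411)/(418 - 136) + 175 = -7*(-411)/282 + 175 = -7*1/282*(-411) + 175 = 959/94 + 175 = 17409/94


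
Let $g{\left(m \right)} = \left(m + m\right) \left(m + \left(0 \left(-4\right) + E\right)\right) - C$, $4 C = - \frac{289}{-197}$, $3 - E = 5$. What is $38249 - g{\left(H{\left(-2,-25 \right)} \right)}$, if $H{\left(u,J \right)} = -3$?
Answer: $\frac{30116861}{788} \approx 38219.0$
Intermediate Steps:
$E = -2$ ($E = 3 - 5 = -2$)
$C = \frac{289}{788}$ ($C = \frac{\left(-289\right) \frac{1}{-197}}{4} = \frac{\left(-289\right) \left(- \frac{1}{197}\right)}{4} = \frac{1}{4} \cdot \frac{289}{197} = \frac{289}{788} \approx 0.36675$)
$g{\left(m \right)} = - \frac{289}{788} + 2 m \left(-2 + m\right)$ ($g{\left(m \right)} = \left(m + m\right) \left(m + \left(0 \left(-4\right) - 2\right)\right) - \frac{289}{788} = 2 m \left(m + \left(0 - 2\right)\right) - \frac{289}{788} = 2 m \left(m - 2\right) - \frac{289}{788} = 2 m \left(-2 + m\right) - \frac{289}{788} = - \frac{289}{788} + 2 m \left(-2 + m\right)$)
$38249 - g{\left(H{\left(-2,-25 \right)} \right)} = 38249 - \left(- \frac{289}{788} - -12 + 2 \left(-3\right)^{2}\right) = 38249 - \left(- \frac{289}{788} + 12 + 2 \cdot 9\right) = 38249 - \left(- \frac{289}{788} + 12 + 18\right) = 38249 - \frac{23351}{788} = \frac{30116861}{788}$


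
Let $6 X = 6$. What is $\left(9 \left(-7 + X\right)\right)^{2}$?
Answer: $2916$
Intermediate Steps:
$X = 1$ ($X = \frac{1}{6} \cdot 6 = 1$)
$\left(9 \left(-7 + X\right)\right)^{2} = \left(9 \left(-7 + 1\right)\right)^{2} = \left(9 \left(-6\right)\right)^{2} = \left(-54\right)^{2} = 2916$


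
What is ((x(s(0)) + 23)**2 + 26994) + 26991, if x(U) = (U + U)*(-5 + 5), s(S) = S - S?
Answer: 54514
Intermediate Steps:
s(S) = 0
x(U) = 0 (x(U) = (2*U)*0 = 0)
((x(s(0)) + 23)**2 + 26994) + 26991 = ((0 + 23)**2 + 26994) + 26991 = (23**2 + 26994) + 26991 = (529 + 26994) + 26991 = 27523 + 26991 = 54514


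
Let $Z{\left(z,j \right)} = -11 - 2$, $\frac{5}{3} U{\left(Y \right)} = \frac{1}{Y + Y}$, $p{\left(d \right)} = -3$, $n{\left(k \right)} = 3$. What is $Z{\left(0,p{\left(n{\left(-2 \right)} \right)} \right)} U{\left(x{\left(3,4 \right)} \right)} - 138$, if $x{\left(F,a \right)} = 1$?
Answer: $- \frac{1419}{10} \approx -141.9$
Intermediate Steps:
$U{\left(Y \right)} = \frac{3}{10 Y}$ ($U{\left(Y \right)} = \frac{3}{5 \left(Y + Y\right)} = \frac{3}{5 \cdot 2 Y} = \frac{3 \frac{1}{2 Y}}{5} = \frac{3}{10 Y}$)
$Z{\left(z,j \right)} = -13$
$Z{\left(0,p{\left(n{\left(-2 \right)} \right)} \right)} U{\left(x{\left(3,4 \right)} \right)} - 138 = - 13 \frac{3}{10 \cdot 1} - 138 = - 13 \cdot \frac{3}{10} \cdot 1 - 138 = \left(-13\right) \frac{3}{10} - 138 = - \frac{39}{10} - 138 = - \frac{1419}{10}$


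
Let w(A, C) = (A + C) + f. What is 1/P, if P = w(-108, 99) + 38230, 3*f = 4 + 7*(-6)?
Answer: 3/114625 ≈ 2.6172e-5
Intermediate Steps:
f = -38/3 (f = (4 + 7*(-6))/3 = (4 - 42)/3 = (⅓)*(-38) = -38/3 ≈ -12.667)
w(A, C) = -38/3 + A + C (w(A, C) = (A + C) - 38/3 = -38/3 + A + C)
P = 114625/3 (P = (-38/3 - 108 + 99) + 38230 = -65/3 + 38230 = 114625/3 ≈ 38208.)
1/P = 1/(114625/3) = 3/114625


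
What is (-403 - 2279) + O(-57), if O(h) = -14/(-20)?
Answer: -26813/10 ≈ -2681.3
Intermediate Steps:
O(h) = 7/10 (O(h) = -14*(-1/20) = 7/10)
(-403 - 2279) + O(-57) = (-403 - 2279) + 7/10 = -2682 + 7/10 = -26813/10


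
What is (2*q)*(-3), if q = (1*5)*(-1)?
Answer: 30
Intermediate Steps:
q = -5 (q = 5*(-1) = -5)
(2*q)*(-3) = (2*(-5))*(-3) = -10*(-3) = 30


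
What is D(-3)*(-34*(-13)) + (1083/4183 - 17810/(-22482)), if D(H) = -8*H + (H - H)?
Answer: 498849284242/47021103 ≈ 10609.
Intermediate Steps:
D(H) = -8*H (D(H) = -8*H + 0 = -8*H)
D(-3)*(-34*(-13)) + (1083/4183 - 17810/(-22482)) = (-8*(-3))*(-34*(-13)) + (1083/4183 - 17810/(-22482)) = 24*442 + (1083*(1/4183) - 17810*(-1/22482)) = 10608 + (1083/4183 + 8905/11241) = 10608 + 49423618/47021103 = 498849284242/47021103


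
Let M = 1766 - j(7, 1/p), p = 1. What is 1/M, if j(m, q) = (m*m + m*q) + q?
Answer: 1/1709 ≈ 0.00058514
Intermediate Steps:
j(m, q) = q + m**2 + m*q (j(m, q) = (m**2 + m*q) + q = q + m**2 + m*q)
M = 1709 (M = 1766 - (1/1 + 7**2 + 7/1) = 1766 - (1 + 49 + 7*1) = 1766 - (1 + 49 + 7) = 1766 - 1*57 = 1766 - 57 = 1709)
1/M = 1/1709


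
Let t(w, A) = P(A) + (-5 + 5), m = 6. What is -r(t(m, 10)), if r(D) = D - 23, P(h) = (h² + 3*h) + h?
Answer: -117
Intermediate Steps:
P(h) = h² + 4*h
t(w, A) = A*(4 + A) (t(w, A) = A*(4 + A) + (-5 + 5) = A*(4 + A) + 0 = A*(4 + A))
r(D) = -23 + D
-r(t(m, 10)) = -(-23 + 10*(4 + 10)) = -(-23 + 10*14) = -(-23 + 140) = -1*117 = -117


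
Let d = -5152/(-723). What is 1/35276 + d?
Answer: 181742675/25504548 ≈ 7.1259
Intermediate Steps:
d = 5152/723 (d = -5152*(-1/723) = 5152/723 ≈ 7.1259)
1/35276 + d = 1/35276 + 5152/723 = 181742675/25504548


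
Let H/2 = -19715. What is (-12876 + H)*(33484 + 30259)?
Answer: -3334141358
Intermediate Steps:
H = -39430 (H = 2*(-19715) = -39430)
(-12876 + H)*(33484 + 30259) = (-12876 - 39430)*(33484 + 30259) = -52306*63743 = -3334141358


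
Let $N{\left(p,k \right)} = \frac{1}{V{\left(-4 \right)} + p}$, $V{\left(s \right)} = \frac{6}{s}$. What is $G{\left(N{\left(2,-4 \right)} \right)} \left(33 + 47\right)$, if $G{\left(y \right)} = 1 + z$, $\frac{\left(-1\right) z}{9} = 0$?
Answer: $80$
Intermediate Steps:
$z = 0$ ($z = \left(-9\right) 0 = 0$)
$N{\left(p,k \right)} = \frac{1}{- \frac{3}{2} + p}$ ($N{\left(p,k \right)} = \frac{1}{\frac{6}{-4} + p} = \frac{1}{6 \left(- \frac{1}{4}\right) + p} = \frac{1}{- \frac{3}{2} + p}$)
$G{\left(y \right)} = 1$ ($G{\left(y \right)} = 1 + 0 = 1$)
$G{\left(N{\left(2,-4 \right)} \right)} \left(33 + 47\right) = 1 \left(33 + 47\right) = 1 \cdot 80 = 80$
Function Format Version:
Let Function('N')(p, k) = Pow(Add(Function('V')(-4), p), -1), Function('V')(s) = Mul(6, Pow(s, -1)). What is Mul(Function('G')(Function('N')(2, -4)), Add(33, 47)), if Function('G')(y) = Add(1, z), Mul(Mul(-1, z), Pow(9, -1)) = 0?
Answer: 80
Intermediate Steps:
z = 0 (z = Mul(-9, 0) = 0)
Function('N')(p, k) = Pow(Add(Rational(-3, 2), p), -1) (Function('N')(p, k) = Pow(Add(Mul(6, Pow(-4, -1)), p), -1) = Pow(Add(Mul(6, Rational(-1, 4)), p), -1) = Pow(Add(Rational(-3, 2), p), -1))
Function('G')(y) = 1 (Function('G')(y) = Add(1, 0) = 1)
Mul(Function('G')(Function('N')(2, -4)), Add(33, 47)) = Mul(1, Add(33, 47)) = Mul(1, 80) = 80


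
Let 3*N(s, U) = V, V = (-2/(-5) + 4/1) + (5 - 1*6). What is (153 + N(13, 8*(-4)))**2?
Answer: 5345344/225 ≈ 23757.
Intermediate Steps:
V = 17/5 (V = (-2*(-1/5) + 4*1) + (5 - 6) = (2/5 + 4) - 1 = 22/5 - 1 = 17/5 ≈ 3.4000)
N(s, U) = 17/15 (N(s, U) = (1/3)*(17/5) = 17/15)
(153 + N(13, 8*(-4)))**2 = (153 + 17/15)**2 = (2312/15)**2 = 5345344/225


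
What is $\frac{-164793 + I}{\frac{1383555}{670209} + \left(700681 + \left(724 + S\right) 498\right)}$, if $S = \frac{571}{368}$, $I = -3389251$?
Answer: $- \frac{146093072878688}{43655053078593} \approx -3.3465$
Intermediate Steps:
$S = \frac{571}{368}$ ($S = 571 \cdot \frac{1}{368} = \frac{571}{368} \approx 1.5516$)
$\frac{-164793 + I}{\frac{1383555}{670209} + \left(700681 + \left(724 + S\right) 498\right)} = \frac{-164793 - 3389251}{\frac{1383555}{670209} + \left(700681 + \left(724 + \frac{571}{368}\right) 498\right)} = - \frac{3554044}{1383555 \cdot \frac{1}{670209} + \left(700681 + \frac{267003}{368} \cdot 498\right)} = - \frac{3554044}{\frac{461185}{223403} + \left(700681 + \frac{66483747}{184}\right)} = - \frac{3554044}{\frac{461185}{223403} + \frac{195409051}{184}} = - \frac{3554044}{\frac{43655053078593}{41106152}} = \left(-3554044\right) \frac{41106152}{43655053078593} = - \frac{146093072878688}{43655053078593}$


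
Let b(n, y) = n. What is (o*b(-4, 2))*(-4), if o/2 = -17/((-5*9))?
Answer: 544/45 ≈ 12.089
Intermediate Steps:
o = 34/45 (o = 2*(-17/((-5*9))) = 2*(-17/(-45)) = 2*(-17*(-1/45)) = 2*(17/45) = 34/45 ≈ 0.75556)
(o*b(-4, 2))*(-4) = ((34/45)*(-4))*(-4) = -136/45*(-4) = 544/45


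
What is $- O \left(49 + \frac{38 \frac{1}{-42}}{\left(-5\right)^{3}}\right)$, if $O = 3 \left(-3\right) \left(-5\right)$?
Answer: $- \frac{385932}{175} \approx -2205.3$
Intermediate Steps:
$O = 45$ ($O = \left(-9\right) \left(-5\right) = 45$)
$- O \left(49 + \frac{38 \frac{1}{-42}}{\left(-5\right)^{3}}\right) = - 45 \left(49 + \frac{38 \frac{1}{-42}}{\left(-5\right)^{3}}\right) = - 45 \left(49 + \frac{38 \left(- \frac{1}{42}\right)}{-125}\right) = - 45 \left(49 - - \frac{19}{2625}\right) = - 45 \left(49 + \frac{19}{2625}\right) = - \frac{45 \cdot 128644}{2625} = \left(-1\right) \frac{385932}{175} = - \frac{385932}{175}$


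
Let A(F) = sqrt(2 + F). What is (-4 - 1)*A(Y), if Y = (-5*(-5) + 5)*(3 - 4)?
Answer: -10*I*sqrt(7) ≈ -26.458*I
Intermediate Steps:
Y = -30 (Y = (25 + 5)*(-1) = 30*(-1) = -30)
(-4 - 1)*A(Y) = (-4 - 1)*sqrt(2 - 30) = -10*I*sqrt(7)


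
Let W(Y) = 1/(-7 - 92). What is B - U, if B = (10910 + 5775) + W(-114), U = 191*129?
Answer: -787447/99 ≈ -7954.0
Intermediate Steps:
W(Y) = -1/99 (W(Y) = 1/(-99) = -1/99)
U = 24639
B = 1651814/99 (B = (10910 + 5775) - 1/99 = 16685 - 1/99 = 1651814/99 ≈ 16685.)
B - U = 1651814/99 - 1*24639 = 1651814/99 - 24639 = -787447/99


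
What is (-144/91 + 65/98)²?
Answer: 1371241/1623076 ≈ 0.84484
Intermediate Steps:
(-144/91 + 65/98)² = (-1171/1274)² = 1371241/1623076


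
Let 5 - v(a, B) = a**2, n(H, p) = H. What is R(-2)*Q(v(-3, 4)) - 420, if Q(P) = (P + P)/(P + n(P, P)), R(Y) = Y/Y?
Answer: -419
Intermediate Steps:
R(Y) = 1
v(a, B) = 5 - a**2
Q(P) = 1 (Q(P) = (P + P)/(P + P) = (2*P)/((2*P)) = (2*P)*(1/(2*P)) = 1)
R(-2)*Q(v(-3, 4)) - 420 = 1*1 - 420 = 1 - 420 = -419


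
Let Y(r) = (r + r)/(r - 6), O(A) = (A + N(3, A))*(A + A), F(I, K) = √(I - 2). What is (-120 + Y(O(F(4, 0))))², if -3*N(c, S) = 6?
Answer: 672688/49 + 19680*√2/49 ≈ 14296.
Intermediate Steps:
N(c, S) = -2 (N(c, S) = -⅓*6 = -2)
F(I, K) = √(-2 + I)
O(A) = 2*A*(-2 + A) (O(A) = (A - 2)*(A + A) = (-2 + A)*(2*A) = 2*A*(-2 + A))
Y(r) = 2*r/(-6 + r) (Y(r) = (2*r)/(-6 + r) = 2*r/(-6 + r))
(-120 + Y(O(F(4, 0))))² = (-120 + 2*(2*√(-2 + 4)*(-2 + √(-2 + 4)))/(-6 + 2*√(-2 + 4)*(-2 + √(-2 + 4))))² = (-120 + 2*(2*√2*(-2 + √2))/(-6 + 2*√2*(-2 + √2)))² = (-120 + 4*√2*(-2 + √2)/(-6 + 2*√2*(-2 + √2)))²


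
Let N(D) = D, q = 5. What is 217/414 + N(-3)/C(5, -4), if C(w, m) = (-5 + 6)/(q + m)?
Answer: -1025/414 ≈ -2.4758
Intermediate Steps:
C(w, m) = 1/(5 + m) (C(w, m) = (-5 + 6)/(5 + m) = 1/(5 + m))
217/414 + N(-3)/C(5, -4) = 217/414 - 3/(1/(5 - 4)) = 217*(1/414) - 3/(1/1) = 217/414 - 3/1 = 217/414 - 3*1 = 217/414 - 3 = -1025/414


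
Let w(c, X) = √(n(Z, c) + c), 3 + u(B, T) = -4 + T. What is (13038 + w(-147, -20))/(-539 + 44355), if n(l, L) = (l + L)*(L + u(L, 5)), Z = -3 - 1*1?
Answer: 6519/21908 + √1397/10954 ≈ 0.30097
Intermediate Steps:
u(B, T) = -7 + T (u(B, T) = -3 + (-4 + T) = -7 + T)
Z = -4 (Z = -3 - 1 = -4)
n(l, L) = (-2 + L)*(L + l) (n(l, L) = (l + L)*(L + (-7 + 5)) = (L + l)*(L - 2) = (L + l)*(-2 + L) = (-2 + L)*(L + l))
w(c, X) = √(8 + c² - 5*c) (w(c, X) = √((c² - 2*c - 2*(-4) + c*(-4)) + c) = √((c² - 2*c + 8 - 4*c) + c) = √((8 + c² - 6*c) + c) = √(8 + c² - 5*c))
(13038 + w(-147, -20))/(-539 + 44355) = (13038 + √(8 + (-147)² - 5*(-147)))/(-539 + 44355) = (13038 + √(8 + 21609 + 735))/43816 = (13038 + √22352)*(1/43816) = (13038 + 4*√1397)*(1/43816) = 6519/21908 + √1397/10954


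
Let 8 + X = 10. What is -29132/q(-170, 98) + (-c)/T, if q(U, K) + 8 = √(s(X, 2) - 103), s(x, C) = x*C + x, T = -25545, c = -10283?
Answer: 457827689/316365 + 29132*I*√97/161 ≈ 1447.2 + 1782.1*I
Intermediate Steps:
X = 2 (X = -8 + 10 = 2)
s(x, C) = x + C*x (s(x, C) = C*x + x = x + C*x)
q(U, K) = -8 + I*√97 (q(U, K) = -8 + √(2*(1 + 2) - 103) = -8 + √(2*3 - 103) = -8 + √(6 - 103) = -8 + √(-97) = -8 + I*√97)
-29132/q(-170, 98) + (-c)/T = -29132/(-8 + I*√97) - 1*(-10283)/(-25545) = -29132/(-8 + I*√97) + 10283*(-1/25545) = -29132/(-8 + I*√97) - 791/1965 = -791/1965 - 29132/(-8 + I*√97)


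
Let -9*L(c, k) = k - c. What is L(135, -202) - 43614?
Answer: -392189/9 ≈ -43577.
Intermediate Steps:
L(c, k) = -k/9 + c/9 (L(c, k) = -(k - c)/9 = -k/9 + c/9)
L(135, -202) - 43614 = (-⅑*(-202) + (⅑)*135) - 43614 = (202/9 + 15) - 43614 = 337/9 - 43614 = -392189/9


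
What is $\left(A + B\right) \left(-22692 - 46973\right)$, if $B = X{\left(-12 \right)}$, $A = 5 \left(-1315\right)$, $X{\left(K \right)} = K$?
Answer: $458883355$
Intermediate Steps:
$A = -6575$
$B = -12$
$\left(A + B\right) \left(-22692 - 46973\right) = \left(-6575 - 12\right) \left(-22692 - 46973\right) = \left(-6587\right) \left(-69665\right) = 458883355$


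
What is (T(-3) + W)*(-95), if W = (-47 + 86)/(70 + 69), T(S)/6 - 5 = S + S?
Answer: 75525/139 ≈ 543.35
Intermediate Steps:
T(S) = 30 + 12*S (T(S) = 30 + 6*(S + S) = 30 + 6*(2*S) = 30 + 12*S)
W = 39/139 ≈ 0.28058
(T(-3) + W)*(-95) = ((30 + 12*(-3)) + 39/139)*(-95) = ((30 - 36) + 39/139)*(-95) = (-6 + 39/139)*(-95) = -795/139*(-95) = 75525/139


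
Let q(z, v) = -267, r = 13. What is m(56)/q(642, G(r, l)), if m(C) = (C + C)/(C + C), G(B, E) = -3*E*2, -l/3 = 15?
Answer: -1/267 ≈ -0.0037453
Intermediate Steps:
l = -45 (l = -3*15 = -45)
G(B, E) = -6*E
m(C) = 1 (m(C) = (2*C)/((2*C)) = (2*C)*(1/(2*C)) = 1)
m(56)/q(642, G(r, l)) = 1/(-267) = 1*(-1/267) = -1/267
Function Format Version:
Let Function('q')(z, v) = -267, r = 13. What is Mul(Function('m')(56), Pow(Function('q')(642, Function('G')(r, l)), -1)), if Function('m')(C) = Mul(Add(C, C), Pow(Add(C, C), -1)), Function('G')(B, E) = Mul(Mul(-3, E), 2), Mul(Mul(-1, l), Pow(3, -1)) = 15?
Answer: Rational(-1, 267) ≈ -0.0037453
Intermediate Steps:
l = -45 (l = Mul(-3, 15) = -45)
Function('G')(B, E) = Mul(-6, E)
Function('m')(C) = 1 (Function('m')(C) = Mul(Mul(2, C), Pow(Mul(2, C), -1)) = Mul(Mul(2, C), Mul(Rational(1, 2), Pow(C, -1))) = 1)
Mul(Function('m')(56), Pow(Function('q')(642, Function('G')(r, l)), -1)) = Mul(1, Pow(-267, -1)) = Mul(1, Rational(-1, 267)) = Rational(-1, 267)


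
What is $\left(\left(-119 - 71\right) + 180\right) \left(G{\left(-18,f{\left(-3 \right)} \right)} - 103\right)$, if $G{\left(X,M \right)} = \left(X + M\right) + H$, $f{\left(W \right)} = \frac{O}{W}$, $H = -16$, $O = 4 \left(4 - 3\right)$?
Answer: $\frac{4150}{3} \approx 1383.3$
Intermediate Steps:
$O = 4$ ($O = 4 \cdot 1 = 4$)
$f{\left(W \right)} = \frac{4}{W}$
$G{\left(X,M \right)} = -16 + M + X$ ($G{\left(X,M \right)} = \left(X + M\right) - 16 = \left(M + X\right) - 16 = -16 + M + X$)
$\left(\left(-119 - 71\right) + 180\right) \left(G{\left(-18,f{\left(-3 \right)} \right)} - 103\right) = \left(\left(-119 - 71\right) + 180\right) \left(\left(-16 + \frac{4}{-3} - 18\right) - 103\right) = \left(\left(-119 - 71\right) + 180\right) \left(\left(-16 + 4 \left(- \frac{1}{3}\right) - 18\right) - 103\right) = \left(-190 + 180\right) \left(\left(-16 - \frac{4}{3} - 18\right) - 103\right) = - 10 \left(- \frac{106}{3} - 103\right) = \left(-10\right) \left(- \frac{415}{3}\right) = \frac{4150}{3}$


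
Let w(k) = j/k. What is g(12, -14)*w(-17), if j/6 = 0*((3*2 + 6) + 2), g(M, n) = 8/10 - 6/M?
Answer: 0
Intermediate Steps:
g(M, n) = ⅘ - 6/M (g(M, n) = 8*(⅒) - 6/M = ⅘ - 6/M)
j = 0 (j = 6*(0*((3*2 + 6) + 2)) = 6*(0*((6 + 6) + 2)) = 6*(0*(12 + 2)) = 6*(0*14) = 6*0 = 0)
w(k) = 0 (w(k) = 0/k = 0)
g(12, -14)*w(-17) = (⅘ - 6/12)*0 = (⅘ - 6*1/12)*0 = (⅘ - ½)*0 = (3/10)*0 = 0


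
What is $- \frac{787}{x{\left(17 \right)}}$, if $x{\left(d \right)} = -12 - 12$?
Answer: $\frac{787}{24} \approx 32.792$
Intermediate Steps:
$x{\left(d \right)} = -24$
$- \frac{787}{x{\left(17 \right)}} = - \frac{787}{-24} = \left(-787\right) \left(- \frac{1}{24}\right) = \frac{787}{24}$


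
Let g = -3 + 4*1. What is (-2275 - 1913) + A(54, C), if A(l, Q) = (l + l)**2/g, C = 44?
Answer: 7476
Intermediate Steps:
g = 1 (g = -3 + 4 = 1)
A(l, Q) = 4*l**2 (A(l, Q) = (l + l)**2/1 = (2*l)**2*1 = (4*l**2)*1 = 4*l**2)
(-2275 - 1913) + A(54, C) = (-2275 - 1913) + 4*54**2 = -4188 + 4*2916 = -4188 + 11664 = 7476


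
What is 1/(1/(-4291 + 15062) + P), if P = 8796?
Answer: 10771/94741717 ≈ 0.00011369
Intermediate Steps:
1/(1/(-4291 + 15062) + P) = 1/(1/(-4291 + 15062) + 8796) = 1/(1/10771 + 8796) = 1/(94741717/10771) = 10771/94741717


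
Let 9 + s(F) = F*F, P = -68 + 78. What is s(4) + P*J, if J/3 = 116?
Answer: 3487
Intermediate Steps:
J = 348 (J = 3*116 = 348)
P = 10
s(F) = -9 + F² (s(F) = -9 + F*F = -9 + F²)
s(4) + P*J = (-9 + 4²) + 10*348 = (-9 + 16) + 3480 = 7 + 3480 = 3487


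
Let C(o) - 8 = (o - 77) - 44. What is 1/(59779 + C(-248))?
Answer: 1/59418 ≈ 1.6830e-5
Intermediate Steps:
C(o) = -113 + o (C(o) = 8 + ((o - 77) - 44) = 8 + ((-77 + o) - 44) = 8 + (-121 + o) = -113 + o)
1/(59779 + C(-248)) = 1/(59779 + (-113 - 248)) = 1/(59779 - 361) = 1/59418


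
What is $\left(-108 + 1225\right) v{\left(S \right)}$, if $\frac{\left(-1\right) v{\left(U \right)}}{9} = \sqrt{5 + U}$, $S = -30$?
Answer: $- 50265 i \approx - 50265.0 i$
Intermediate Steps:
$v{\left(U \right)} = - 9 \sqrt{5 + U}$
$\left(-108 + 1225\right) v{\left(S \right)} = \left(-108 + 1225\right) \left(- 9 \sqrt{5 - 30}\right) = 1117 \left(- 9 \sqrt{-25}\right) = 1117 \left(- 9 \cdot 5 i\right) = 1117 \left(- 45 i\right) = - 50265 i$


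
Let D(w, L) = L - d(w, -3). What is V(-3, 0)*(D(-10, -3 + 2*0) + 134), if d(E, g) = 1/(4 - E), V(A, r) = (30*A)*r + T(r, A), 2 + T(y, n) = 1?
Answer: -1833/14 ≈ -130.93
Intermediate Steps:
T(y, n) = -1 (T(y, n) = -2 + 1 = -1)
V(A, r) = -1 + 30*A*r (V(A, r) = (30*A)*r - 1 = 30*A*r - 1 = -1 + 30*A*r)
D(w, L) = L + 1/(-4 + w) (D(w, L) = L - (-1)/(-4 + w) = L + 1/(-4 + w))
V(-3, 0)*(D(-10, -3 + 2*0) + 134) = (-1 + 30*(-3)*0)*((1 + (-3 + 2*0)*(-4 - 10))/(-4 - 10) + 134) = (-1 + 0)*((1 + (-3 + 0)*(-14))/(-14) + 134) = -(-(1 - 3*(-14))/14 + 134) = -(-(1 + 42)/14 + 134) = -(-1/14*43 + 134) = -(-43/14 + 134) = -1*1833/14 = -1833/14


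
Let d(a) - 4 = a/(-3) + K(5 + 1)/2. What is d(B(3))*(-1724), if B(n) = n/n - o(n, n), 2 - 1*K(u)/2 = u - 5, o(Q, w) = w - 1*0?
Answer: -29308/3 ≈ -9769.3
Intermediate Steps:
o(Q, w) = w (o(Q, w) = w + 0 = w)
K(u) = 14 - 2*u (K(u) = 4 - 2*(u - 5) = 4 - 2*(-5 + u) = 4 + (10 - 2*u) = 14 - 2*u)
B(n) = 1 - n (B(n) = n/n - n = 1 - n)
d(a) = 5 - a/3 (d(a) = 4 + (a/(-3) + (14 - 2*(5 + 1))/2) = 4 + (a*(-1/3) + (14 - 2*6)*(1/2)) = 4 + (-a/3 + (14 - 12)*(1/2)) = 4 + (-a/3 + 2*(1/2)) = 4 + (-a/3 + 1) = 4 + (1 - a/3) = 5 - a/3)
d(B(3))*(-1724) = (5 - (1 - 1*3)/3)*(-1724) = (5 - (1 - 3)/3)*(-1724) = (5 - 1/3*(-2))*(-1724) = (5 + 2/3)*(-1724) = (17/3)*(-1724) = -29308/3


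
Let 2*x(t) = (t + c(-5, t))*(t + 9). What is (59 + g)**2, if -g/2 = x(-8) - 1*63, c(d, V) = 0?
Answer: 37249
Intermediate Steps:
x(t) = t*(9 + t)/2 (x(t) = ((t + 0)*(t + 9))/2 = (t*(9 + t))/2 = t*(9 + t)/2)
g = 134 (g = -2*((1/2)*(-8)*(9 - 8) - 1*63) = -2*((1/2)*(-8)*1 - 63) = -2*(-4 - 63) = -2*(-67) = 134)
(59 + g)**2 = (59 + 134)**2 = 193**2 = 37249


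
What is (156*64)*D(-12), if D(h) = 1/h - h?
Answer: 118976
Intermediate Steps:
(156*64)*D(-12) = (156*64)*(1/(-12) - 1*(-12)) = 9984*(-1/12 + 12) = 9984*(143/12) = 118976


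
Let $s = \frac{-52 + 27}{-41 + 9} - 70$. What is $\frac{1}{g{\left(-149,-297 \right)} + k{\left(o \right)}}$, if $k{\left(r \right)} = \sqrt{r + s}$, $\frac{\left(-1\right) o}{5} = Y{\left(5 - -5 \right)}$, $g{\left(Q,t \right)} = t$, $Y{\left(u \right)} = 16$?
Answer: $- \frac{9504}{2827463} - \frac{20 i \sqrt{382}}{2827463} \approx -0.0033613 - 0.00013825 i$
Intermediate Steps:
$s = - \frac{2215}{32}$ ($s = - \frac{25}{-32} - 70 = \left(-25\right) \left(- \frac{1}{32}\right) - 70 = \frac{25}{32} - 70 = - \frac{2215}{32} \approx -69.219$)
$o = -80$ ($o = \left(-5\right) 16 = -80$)
$k{\left(r \right)} = \sqrt{- \frac{2215}{32} + r}$ ($k{\left(r \right)} = \sqrt{r - \frac{2215}{32}} = \sqrt{- \frac{2215}{32} + r}$)
$\frac{1}{g{\left(-149,-297 \right)} + k{\left(o \right)}} = \frac{1}{-297 + \frac{\sqrt{-4430 + 64 \left(-80\right)}}{8}} = \frac{1}{-297 + \frac{\sqrt{-4430 - 5120}}{8}} = \frac{1}{-297 + \frac{\sqrt{-9550}}{8}} = \frac{1}{-297 + \frac{5 i \sqrt{382}}{8}}$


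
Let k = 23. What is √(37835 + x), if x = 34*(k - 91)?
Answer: 3*√3947 ≈ 188.48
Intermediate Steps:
x = -2312 (x = 34*(23 - 91) = 34*(-68) = -2312)
√(37835 + x) = √(37835 - 2312) = √35523 = 3*√3947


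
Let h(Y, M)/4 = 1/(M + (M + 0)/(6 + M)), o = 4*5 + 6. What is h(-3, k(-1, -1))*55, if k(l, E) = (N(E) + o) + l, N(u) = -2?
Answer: 638/69 ≈ 9.2464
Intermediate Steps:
o = 26 (o = 20 + 6 = 26)
k(l, E) = 24 + l (k(l, E) = (-2 + 26) + l = 24 + l)
h(Y, M) = 4/(M + M/(6 + M)) (h(Y, M) = 4/(M + (M + 0)/(6 + M)) = 4/(M + M/(6 + M)))
h(-3, k(-1, -1))*55 = (4*(6 + (24 - 1))/((24 - 1)*(7 + (24 - 1))))*55 = (4*(6 + 23)/(23*(7 + 23)))*55 = (4*(1/23)*29/30)*55 = (4*(1/23)*(1/30)*29)*55 = (58/345)*55 = 638/69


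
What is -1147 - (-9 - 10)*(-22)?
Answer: -1565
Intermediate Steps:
-1147 - (-9 - 10)*(-22) = -1147 - (-19)*(-22) = -1147 - 1*418 = -1147 - 418 = -1565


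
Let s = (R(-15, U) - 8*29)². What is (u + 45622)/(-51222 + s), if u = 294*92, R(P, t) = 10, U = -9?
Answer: -36335/969 ≈ -37.497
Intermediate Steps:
s = 49284 (s = (10 - 8*29)² = (10 - 232)² = (-222)² = 49284)
u = 27048
(u + 45622)/(-51222 + s) = (27048 + 45622)/(-51222 + 49284) = 72670/(-1938) = 72670*(-1/1938) = -36335/969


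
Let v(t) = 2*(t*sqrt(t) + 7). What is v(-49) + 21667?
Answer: 21681 - 686*I ≈ 21681.0 - 686.0*I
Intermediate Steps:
v(t) = 14 + 2*t**(3/2) (v(t) = 2*(t**(3/2) + 7) = 2*(7 + t**(3/2)) = 14 + 2*t**(3/2))
v(-49) + 21667 = (14 + 2*(-49)**(3/2)) + 21667 = (14 + 2*(-343*I)) + 21667 = (14 - 686*I) + 21667 = 21681 - 686*I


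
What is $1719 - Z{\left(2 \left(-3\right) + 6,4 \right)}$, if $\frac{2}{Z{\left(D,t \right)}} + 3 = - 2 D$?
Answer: $\frac{5159}{3} \approx 1719.7$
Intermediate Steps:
$Z{\left(D,t \right)} = \frac{2}{-3 - 2 D}$
$1719 - Z{\left(2 \left(-3\right) + 6,4 \right)} = 1719 - - \frac{2}{3 + 2 \left(2 \left(-3\right) + 6\right)} = 1719 - - \frac{2}{3 + 2 \left(-6 + 6\right)} = 1719 - - \frac{2}{3 + 2 \cdot 0} = 1719 - - \frac{2}{3 + 0} = 1719 - - \frac{2}{3} = 1719 + \frac{2}{3} = \frac{5159}{3}$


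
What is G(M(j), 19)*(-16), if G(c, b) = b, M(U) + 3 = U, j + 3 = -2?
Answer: -304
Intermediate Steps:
j = -5 (j = -3 - 2 = -5)
M(U) = -3 + U
G(M(j), 19)*(-16) = 19*(-16) = -304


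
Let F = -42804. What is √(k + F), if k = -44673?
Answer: I*√87477 ≈ 295.77*I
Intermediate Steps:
√(k + F) = √(-44673 - 42804) = √(-87477) = I*√87477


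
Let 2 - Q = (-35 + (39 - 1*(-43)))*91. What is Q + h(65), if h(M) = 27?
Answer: -4248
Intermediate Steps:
Q = -4275 (Q = 2 - (-35 + (39 - 1*(-43)))*91 = 2 - (-35 + (39 + 43))*91 = 2 - (-35 + 82)*91 = 2 - 47*91 = 2 - 1*4277 = 2 - 4277 = -4275)
Q + h(65) = -4275 + 27 = -4248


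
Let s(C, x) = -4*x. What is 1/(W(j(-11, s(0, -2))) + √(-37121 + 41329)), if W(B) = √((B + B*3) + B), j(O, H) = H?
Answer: 1/(2*(√10 + 2*√263)) ≈ 0.014046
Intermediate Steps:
W(B) = √5*√B (W(B) = √((B + 3*B) + B) = √(4*B + B) = √(5*B) = √5*√B)
1/(W(j(-11, s(0, -2))) + √(-37121 + 41329)) = 1/(√5*√(-4*(-2)) + √(-37121 + 41329)) = 1/(√5*√8 + √4208) = 1/(√5*(2*√2) + 4*√263) = 1/(2*√10 + 4*√263)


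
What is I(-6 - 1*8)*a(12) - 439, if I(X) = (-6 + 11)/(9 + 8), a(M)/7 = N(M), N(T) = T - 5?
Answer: -7218/17 ≈ -424.59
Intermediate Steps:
N(T) = -5 + T
a(M) = -35 + 7*M (a(M) = 7*(-5 + M) = -35 + 7*M)
I(X) = 5/17
I(-6 - 1*8)*a(12) - 439 = 5*(-35 + 7*12)/17 - 439 = 5*(-35 + 84)/17 - 439 = (5/17)*49 - 439 = 245/17 - 439 = -7218/17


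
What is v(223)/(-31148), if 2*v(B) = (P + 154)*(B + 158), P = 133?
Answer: -109347/62296 ≈ -1.7553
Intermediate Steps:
v(B) = 22673 + 287*B/2 (v(B) = ((133 + 154)*(B + 158))/2 = (287*(158 + B))/2 = (45346 + 287*B)/2 = 22673 + 287*B/2)
v(223)/(-31148) = (22673 + (287/2)*223)/(-31148) = (22673 + 64001/2)*(-1/31148) = (109347/2)*(-1/31148) = -109347/62296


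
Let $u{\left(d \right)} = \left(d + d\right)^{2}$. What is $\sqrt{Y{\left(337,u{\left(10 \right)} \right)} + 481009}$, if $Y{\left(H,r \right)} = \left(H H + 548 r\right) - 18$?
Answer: $8 \sqrt{12715} \approx 902.09$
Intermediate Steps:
$u{\left(d \right)} = 4 d^{2}$ ($u{\left(d \right)} = \left(2 d\right)^{2} = 4 d^{2}$)
$Y{\left(H,r \right)} = -18 + H^{2} + 548 r$ ($Y{\left(H,r \right)} = \left(H^{2} + 548 r\right) - 18 = -18 + H^{2} + 548 r$)
$\sqrt{Y{\left(337,u{\left(10 \right)} \right)} + 481009} = \sqrt{\left(-18 + 337^{2} + 548 \cdot 4 \cdot 10^{2}\right) + 481009} = \sqrt{\left(-18 + 113569 + 548 \cdot 4 \cdot 100\right) + 481009} = \sqrt{\left(-18 + 113569 + 548 \cdot 400\right) + 481009} = \sqrt{\left(-18 + 113569 + 219200\right) + 481009} = \sqrt{332751 + 481009} = \sqrt{813760} = 8 \sqrt{12715}$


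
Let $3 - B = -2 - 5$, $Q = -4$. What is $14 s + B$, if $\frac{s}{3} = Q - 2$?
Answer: $-242$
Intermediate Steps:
$s = -18$ ($s = 3 \left(-4 - 2\right) = 3 \left(-6\right) = -18$)
$B = 10$ ($B = 3 - \left(-2 - 5\right) = 3 - -7 = 3 + 7 = 10$)
$14 s + B = 14 \left(-18\right) + 10 = -252 + 10 = -242$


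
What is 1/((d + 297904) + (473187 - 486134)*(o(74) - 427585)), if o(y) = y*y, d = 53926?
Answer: 1/5465397053 ≈ 1.8297e-10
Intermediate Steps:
o(y) = y²
1/((d + 297904) + (473187 - 486134)*(o(74) - 427585)) = 1/((53926 + 297904) + (473187 - 486134)*(74² - 427585)) = 1/(351830 - 12947*(5476 - 427585)) = 1/(351830 - 12947*(-422109)) = 1/(351830 + 5465045223) = 1/5465397053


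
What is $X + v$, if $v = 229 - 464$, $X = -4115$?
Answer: $-4350$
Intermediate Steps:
$v = -235$ ($v = 229 - 464 = -235$)
$X + v = -4115 - 235 = -4350$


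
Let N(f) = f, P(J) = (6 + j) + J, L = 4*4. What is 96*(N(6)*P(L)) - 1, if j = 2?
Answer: 13823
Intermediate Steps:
L = 16
P(J) = 8 + J (P(J) = (6 + 2) + J = 8 + J)
96*(N(6)*P(L)) - 1 = 96*(6*(8 + 16)) - 1 = 96*(6*24) - 1 = 96*144 - 1 = 13824 - 1 = 13823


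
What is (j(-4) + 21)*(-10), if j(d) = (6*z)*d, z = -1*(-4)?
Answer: 750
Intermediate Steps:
z = 4
j(d) = 24*d (j(d) = (6*4)*d = 24*d)
(j(-4) + 21)*(-10) = (24*(-4) + 21)*(-10) = (-96 + 21)*(-10) = -75*(-10) = 750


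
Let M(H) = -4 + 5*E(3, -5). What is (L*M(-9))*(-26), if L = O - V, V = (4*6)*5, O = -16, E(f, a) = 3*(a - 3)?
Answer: -438464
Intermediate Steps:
E(f, a) = -9 + 3*a (E(f, a) = 3*(-3 + a) = -9 + 3*a)
M(H) = -124 (M(H) = -4 + 5*(-9 + 3*(-5)) = -4 + 5*(-9 - 15) = -4 + 5*(-24) = -4 - 120 = -124)
V = 120 (V = 24*5 = 120)
L = -136 (L = -16 - 1*120 = -16 - 120 = -136)
(L*M(-9))*(-26) = -136*(-124)*(-26) = 16864*(-26) = -438464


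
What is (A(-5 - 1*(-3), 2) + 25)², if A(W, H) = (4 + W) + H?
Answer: 841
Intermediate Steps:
A(W, H) = 4 + H + W
(A(-5 - 1*(-3), 2) + 25)² = ((4 + 2 + (-5 - 1*(-3))) + 25)² = ((4 + 2 + (-5 + 3)) + 25)² = ((4 + 2 - 2) + 25)² = (4 + 25)² = 29² = 841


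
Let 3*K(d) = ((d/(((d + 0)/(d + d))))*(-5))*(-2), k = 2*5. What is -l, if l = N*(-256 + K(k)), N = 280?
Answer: 159040/3 ≈ 53013.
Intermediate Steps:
k = 10
K(d) = 20*d/3 (K(d) = (((d/(((d + 0)/(d + d))))*(-5))*(-2))/3 = (((d/((d/((2*d)))))*(-5))*(-2))/3 = (((d/((d*(1/(2*d)))))*(-5))*(-2))/3 = (((d/(½))*(-5))*(-2))/3 = (((d*2)*(-5))*(-2))/3 = (((2*d)*(-5))*(-2))/3 = (-10*d*(-2))/3 = (20*d)/3 = 20*d/3)
l = -159040/3 (l = 280*(-256 + (20/3)*10) = 280*(-256 + 200/3) = 280*(-568/3) = -159040/3 ≈ -53013.)
-l = -1*(-159040/3) = 159040/3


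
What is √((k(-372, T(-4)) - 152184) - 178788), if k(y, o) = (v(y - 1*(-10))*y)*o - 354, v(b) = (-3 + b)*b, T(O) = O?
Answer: √196278114 ≈ 14010.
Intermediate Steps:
v(b) = b*(-3 + b)
k(y, o) = -354 + o*y*(7 + y)*(10 + y) (k(y, o) = (((y - 1*(-10))*(-3 + (y - 1*(-10))))*y)*o - 354 = (((y + 10)*(-3 + (y + 10)))*y)*o - 354 = (((10 + y)*(-3 + (10 + y)))*y)*o - 354 = (((10 + y)*(7 + y))*y)*o - 354 = (((7 + y)*(10 + y))*y)*o - 354 = (y*(7 + y)*(10 + y))*o - 354 = o*y*(7 + y)*(10 + y) - 354 = -354 + o*y*(7 + y)*(10 + y))
√((k(-372, T(-4)) - 152184) - 178788) = √(((-354 - 4*(-372)*(7 - 372)*(10 - 372)) - 152184) - 178788) = √(((-354 - 4*(-372)*(-365)*(-362)) - 152184) - 178788) = √(((-354 + 196609440) - 152184) - 178788) = √((196609086 - 152184) - 178788) = √(196456902 - 178788) = √196278114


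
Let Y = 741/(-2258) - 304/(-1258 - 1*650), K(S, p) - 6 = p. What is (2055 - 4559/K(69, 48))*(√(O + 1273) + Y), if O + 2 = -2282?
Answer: -19350733939/58161564 + 106411*I*√1011/54 ≈ -332.71 + 62657.0*I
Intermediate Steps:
O = -2284 (O = -2 - 2282 = -2284)
K(S, p) = 6 + p
Y = -181849/1077066 (Y = 741*(-1/2258) - 304/(-1258 - 650) = -741/2258 - 304/(-1908) = -741/2258 - 304*(-1/1908) = -741/2258 + 76/477 = -181849/1077066 ≈ -0.16884)
(2055 - 4559/K(69, 48))*(√(O + 1273) + Y) = (2055 - 4559/(6 + 48))*(√(-2284 + 1273) - 181849/1077066) = (2055 - 4559/54)*(√(-1011) - 181849/1077066) = (2055 - 4559*1/54)*(I*√1011 - 181849/1077066) = (2055 - 4559/54)*(-181849/1077066 + I*√1011) = 106411*(-181849/1077066 + I*√1011)/54 = -19350733939/58161564 + 106411*I*√1011/54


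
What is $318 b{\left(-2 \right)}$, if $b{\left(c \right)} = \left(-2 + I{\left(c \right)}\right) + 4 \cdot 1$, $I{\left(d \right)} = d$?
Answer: $0$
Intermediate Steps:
$b{\left(c \right)} = 2 + c$ ($b{\left(c \right)} = \left(-2 + c\right) + 4 \cdot 1 = \left(-2 + c\right) + 4 = 2 + c$)
$318 b{\left(-2 \right)} = 318 \left(2 - 2\right) = 318 \cdot 0 = 0$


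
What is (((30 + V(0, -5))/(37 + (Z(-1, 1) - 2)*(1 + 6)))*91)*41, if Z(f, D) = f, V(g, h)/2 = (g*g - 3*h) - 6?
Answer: 11193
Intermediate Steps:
V(g, h) = -12 - 6*h + 2*g**2 (V(g, h) = 2*((g*g - 3*h) - 6) = 2*((g**2 - 3*h) - 6) = 2*(-6 + g**2 - 3*h) = -12 - 6*h + 2*g**2)
(((30 + V(0, -5))/(37 + (Z(-1, 1) - 2)*(1 + 6)))*91)*41 = (((30 + (-12 - 6*(-5) + 2*0**2))/(37 + (-1 - 2)*(1 + 6)))*91)*41 = (((30 + (-12 + 30 + 2*0))/(37 - 3*7))*91)*41 = (((30 + (-12 + 30 + 0))/(37 - 21))*91)*41 = (((30 + 18)/16)*91)*41 = ((48*(1/16))*91)*41 = (3*91)*41 = 273*41 = 11193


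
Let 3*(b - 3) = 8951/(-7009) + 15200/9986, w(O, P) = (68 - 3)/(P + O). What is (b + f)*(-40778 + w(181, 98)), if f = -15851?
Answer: 18929482809123208987/29291599269 ≈ 6.4624e+8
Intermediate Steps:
w(O, P) = 65/(O + P)
b = 323539490/104987811 (b = 3 + (8951/(-7009) + 15200/9986)/3 = 3 + (8951*(-1/7009) + 15200*(1/9986))/3 = 3 + (-8951/7009 + 7600/4993)/3 = 3 + (⅓)*(8576057/34995937) = 3 + 8576057/104987811 = 323539490/104987811 ≈ 3.0817)
(b + f)*(-40778 + w(181, 98)) = (323539490/104987811 - 15851)*(-40778 + 65/(181 + 98)) = -1663838252671*(-40778 + 65/279)/104987811 = -1663838252671/104987811*(-11376997/279) = 18929482809123208987/29291599269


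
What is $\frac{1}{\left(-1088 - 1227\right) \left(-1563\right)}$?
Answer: $\frac{1}{3618345} \approx 2.7637 \cdot 10^{-7}$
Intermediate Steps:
$\frac{1}{\left(-1088 - 1227\right) \left(-1563\right)} = \frac{1}{\left(-2315\right) \left(-1563\right)} = \frac{1}{3618345}$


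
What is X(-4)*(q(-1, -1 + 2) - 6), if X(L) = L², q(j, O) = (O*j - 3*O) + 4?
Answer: -96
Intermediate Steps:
q(j, O) = 4 - 3*O + O*j (q(j, O) = (-3*O + O*j) + 4 = 4 - 3*O + O*j)
X(-4)*(q(-1, -1 + 2) - 6) = (-4)²*((4 - 3*(-1 + 2) + (-1 + 2)*(-1)) - 6) = 16*((4 - 3*1 + 1*(-1)) - 6) = 16*((4 - 3 - 1) - 6) = 16*(0 - 6) = 16*(-6) = -96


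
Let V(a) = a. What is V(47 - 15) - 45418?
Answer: -45386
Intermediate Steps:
V(47 - 15) - 45418 = (47 - 15) - 45418 = 32 - 45418 = -45386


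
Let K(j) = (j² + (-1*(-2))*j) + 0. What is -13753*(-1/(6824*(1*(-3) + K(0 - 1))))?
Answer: -13753/27296 ≈ -0.50385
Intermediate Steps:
K(j) = j² + 2*j (K(j) = (j² + 2*j) + 0 = j² + 2*j)
-13753*(-1/(6824*(1*(-3) + K(0 - 1)))) = -13753*(-1/(6824*(1*(-3) + (0 - 1)*(2 + (0 - 1))))) = -13753*(-1/(6824*(-3 - (2 - 1)))) = -13753*(-1/(6824*(-3 - 1*1))) = -13753*(-1/(6824*(-3 - 1))) = -13753/((-4*(-6824))) = -13753/27296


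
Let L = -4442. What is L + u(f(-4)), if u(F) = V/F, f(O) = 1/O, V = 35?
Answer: -4582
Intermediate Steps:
u(F) = 35/F
L + u(f(-4)) = -4442 + 35/(1/(-4)) = -4442 + 35/(-1/4) = -4442 + 35*(-4) = -4442 - 140 = -4582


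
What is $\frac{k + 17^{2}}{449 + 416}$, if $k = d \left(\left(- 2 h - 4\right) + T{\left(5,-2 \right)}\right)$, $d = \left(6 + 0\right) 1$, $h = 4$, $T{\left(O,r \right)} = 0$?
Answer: $\frac{217}{865} \approx 0.25087$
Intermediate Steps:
$d = 6$ ($d = 6 \cdot 1 = 6$)
$k = -72$ ($k = 6 \left(\left(\left(-2\right) 4 - 4\right) + 0\right) = 6 \left(\left(-8 - 4\right) + 0\right) = 6 \left(-12 + 0\right) = 6 \left(-12\right) = -72$)
$\frac{k + 17^{2}}{449 + 416} = \frac{-72 + 17^{2}}{449 + 416} = \frac{-72 + 289}{865} = 217 \cdot \frac{1}{865} = \frac{217}{865}$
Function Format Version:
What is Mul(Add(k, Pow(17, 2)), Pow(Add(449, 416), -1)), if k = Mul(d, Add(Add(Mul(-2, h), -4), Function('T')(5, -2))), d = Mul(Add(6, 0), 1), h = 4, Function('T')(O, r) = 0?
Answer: Rational(217, 865) ≈ 0.25087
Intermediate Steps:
d = 6 (d = Mul(6, 1) = 6)
k = -72 (k = Mul(6, Add(Add(Mul(-2, 4), -4), 0)) = Mul(6, Add(Add(-8, -4), 0)) = Mul(6, Add(-12, 0)) = Mul(6, -12) = -72)
Mul(Add(k, Pow(17, 2)), Pow(Add(449, 416), -1)) = Mul(Add(-72, Pow(17, 2)), Pow(Add(449, 416), -1)) = Mul(Add(-72, 289), Pow(865, -1)) = Mul(217, Rational(1, 865)) = Rational(217, 865)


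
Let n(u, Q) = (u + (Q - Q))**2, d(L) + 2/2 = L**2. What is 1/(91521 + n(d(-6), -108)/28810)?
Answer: 5762/527344247 ≈ 1.0926e-5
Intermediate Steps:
d(L) = -1 + L**2
n(u, Q) = u**2 (n(u, Q) = (u + 0)**2 = u**2)
1/(91521 + n(d(-6), -108)/28810) = 1/(91521 + (-1 + (-6)**2)**2/28810) = 1/(91521 + (-1 + 36)**2*(1/28810)) = 1/(91521 + 35**2*(1/28810)) = 1/(91521 + 1225*(1/28810)) = 1/(91521 + 245/5762) = 1/(527344247/5762) = 5762/527344247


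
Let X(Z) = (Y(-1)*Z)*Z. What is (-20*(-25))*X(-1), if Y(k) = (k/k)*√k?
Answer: 500*I ≈ 500.0*I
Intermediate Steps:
Y(k) = √k (Y(k) = 1*√k = √k)
X(Z) = I*Z² (X(Z) = (√(-1)*Z)*Z = (I*Z)*Z = I*Z²)
(-20*(-25))*X(-1) = (-20*(-25))*(I*(-1)²) = 500*(I*1) = 500*I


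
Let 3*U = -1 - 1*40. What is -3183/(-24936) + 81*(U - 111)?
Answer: -83933515/8312 ≈ -10098.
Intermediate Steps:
U = -41/3 (U = (-1 - 1*40)/3 = (-1 - 40)/3 = (⅓)*(-41) = -41/3 ≈ -13.667)
-3183/(-24936) + 81*(U - 111) = -3183/(-24936) + 81*(-41/3 - 111) = -3183*(-1/24936) + 81*(-374/3) = 1061/8312 - 10098 = -83933515/8312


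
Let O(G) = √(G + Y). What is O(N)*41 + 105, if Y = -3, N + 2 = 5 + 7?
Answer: 105 + 41*√7 ≈ 213.48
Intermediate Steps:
N = 10 (N = -2 + (5 + 7) = -2 + 12 = 10)
O(G) = √(-3 + G) (O(G) = √(G - 3) = √(-3 + G))
O(N)*41 + 105 = √(-3 + 10)*41 + 105 = √7*41 + 105 = 41*√7 + 105 = 105 + 41*√7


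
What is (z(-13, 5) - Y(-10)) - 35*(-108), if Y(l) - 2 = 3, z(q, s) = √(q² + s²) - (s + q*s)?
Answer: 3835 + √194 ≈ 3848.9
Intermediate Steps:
z(q, s) = √(q² + s²) - s - q*s (z(q, s) = √(q² + s²) + (-s - q*s) = √(q² + s²) - s - q*s)
Y(l) = 5 (Y(l) = 2 + 3 = 5)
(z(-13, 5) - Y(-10)) - 35*(-108) = ((√((-13)² + 5²) - 1*5 - 1*(-13)*5) - 1*5) - 35*(-108) = ((√(169 + 25) - 5 + 65) - 5) - 1*(-3780) = ((√194 - 5 + 65) - 5) + 3780 = ((60 + √194) - 5) + 3780 = (55 + √194) + 3780 = 3835 + √194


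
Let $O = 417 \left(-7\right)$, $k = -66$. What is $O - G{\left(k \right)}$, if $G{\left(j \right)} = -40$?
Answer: $-2879$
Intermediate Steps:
$O = -2919$
$O - G{\left(k \right)} = -2919 - -40 = -2919 + 40 = -2879$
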